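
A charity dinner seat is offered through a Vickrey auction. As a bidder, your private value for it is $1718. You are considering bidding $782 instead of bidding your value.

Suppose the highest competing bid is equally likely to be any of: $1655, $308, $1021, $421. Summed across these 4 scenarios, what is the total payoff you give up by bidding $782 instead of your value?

$760

The deviation costs you only when the competing bid falls strictly between $782 and $1718; elsewhere both bids give the same outcome.
$1655: truthful payoff $63, deviation payoff $0 → loss $63.
$308: outcomes coincide → loss $0.
$1021: truthful payoff $697, deviation payoff $0 → loss $697.
$421: outcomes coincide → loss $0.
Total loss = $63 + $697 = $760.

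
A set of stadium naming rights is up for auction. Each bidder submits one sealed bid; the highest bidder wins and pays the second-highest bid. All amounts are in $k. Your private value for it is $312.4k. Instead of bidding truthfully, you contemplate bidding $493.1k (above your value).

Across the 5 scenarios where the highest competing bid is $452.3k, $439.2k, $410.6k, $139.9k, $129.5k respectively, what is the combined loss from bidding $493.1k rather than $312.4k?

The deviation costs you only when the competing bid falls strictly between $312.4k and $493.1k; elsewhere both bids give the same outcome.
$452.3k: truthful payoff $0k, deviation payoff −$139.9k → loss $139.9k.
$439.2k: truthful payoff $0k, deviation payoff −$126.8k → loss $126.8k.
$410.6k: truthful payoff $0k, deviation payoff −$98.2k → loss $98.2k.
$139.9k: outcomes coincide → loss $0k.
$129.5k: outcomes coincide → loss $0k.
Total loss = $139.9k + $126.8k + $98.2k = $364.9k.
In a second-price auction your bid sets only whether you win, not what you pay, so bidding your true value is weakly dominant.

$364.9k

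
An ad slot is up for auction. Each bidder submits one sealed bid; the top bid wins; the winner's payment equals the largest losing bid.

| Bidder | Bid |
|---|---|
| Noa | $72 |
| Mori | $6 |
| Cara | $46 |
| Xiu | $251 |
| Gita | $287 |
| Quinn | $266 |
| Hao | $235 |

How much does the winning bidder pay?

Highest bid: Gita at $287, so Gita wins.
Second-highest bid: Quinn at $266 — that is the price the winner pays.

$266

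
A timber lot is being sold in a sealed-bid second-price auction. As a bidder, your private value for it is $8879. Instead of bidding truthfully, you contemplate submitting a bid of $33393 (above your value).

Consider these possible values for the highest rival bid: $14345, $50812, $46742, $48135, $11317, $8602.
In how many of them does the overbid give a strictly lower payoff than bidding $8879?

The deviation hurts exactly when the highest competing bid lies strictly between $8879 and $33393 — overbidding then wins at a price above your value.
$14345: inside the interval → strictly worse (loss $5466).
$50812: above both → same outcome either way.
$46742: above both → same outcome either way.
$48135: above both → same outcome either way.
$11317: inside the interval → strictly worse (loss $2438).
$8602: below both → same outcome either way.
Count: 2.

2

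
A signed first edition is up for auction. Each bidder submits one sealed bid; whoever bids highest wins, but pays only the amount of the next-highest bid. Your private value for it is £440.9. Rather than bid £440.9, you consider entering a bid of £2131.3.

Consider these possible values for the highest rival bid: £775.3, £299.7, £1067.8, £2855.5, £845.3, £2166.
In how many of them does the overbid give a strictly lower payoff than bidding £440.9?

3

The deviation hurts exactly when the highest competing bid lies strictly between £440.9 and £2131.3 — overbidding then wins at a price above your value.
£775.3: inside the interval → strictly worse (loss £334.4).
£299.7: below both → same outcome either way.
£1067.8: inside the interval → strictly worse (loss £626.9).
£2855.5: above both → same outcome either way.
£845.3: inside the interval → strictly worse (loss £404.4).
£2166: above both → same outcome either way.
Count: 3.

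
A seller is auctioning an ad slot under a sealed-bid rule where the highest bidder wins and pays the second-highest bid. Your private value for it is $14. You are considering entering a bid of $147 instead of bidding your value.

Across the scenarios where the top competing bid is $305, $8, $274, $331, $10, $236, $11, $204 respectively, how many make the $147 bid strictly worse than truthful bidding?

The deviation hurts exactly when the highest competing bid lies strictly between $14 and $147 — overbidding then wins at a price above your value.
$305: above both → same outcome either way.
$8: below both → same outcome either way.
$274: above both → same outcome either way.
$331: above both → same outcome either way.
$10: below both → same outcome either way.
$236: above both → same outcome either way.
$11: below both → same outcome either way.
$204: above both → same outcome either way.
Count: 0.

0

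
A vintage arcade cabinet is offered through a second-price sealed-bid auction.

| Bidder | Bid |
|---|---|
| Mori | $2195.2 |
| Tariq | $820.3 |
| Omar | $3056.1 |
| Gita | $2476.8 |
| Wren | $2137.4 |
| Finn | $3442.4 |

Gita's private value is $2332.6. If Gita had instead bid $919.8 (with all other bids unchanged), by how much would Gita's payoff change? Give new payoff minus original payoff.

$0

The highest bid among the other bidders is $3442.4; Gita's bid doesn't change that.
Original bid $2476.8: Gita is not highest (top rival bid is $3442.4); payoff $0.
Alternative bid $919.8: Gita is not highest (top rival bid is $3442.4); payoff $0.
Change in payoff = $0 − ($0) = $0.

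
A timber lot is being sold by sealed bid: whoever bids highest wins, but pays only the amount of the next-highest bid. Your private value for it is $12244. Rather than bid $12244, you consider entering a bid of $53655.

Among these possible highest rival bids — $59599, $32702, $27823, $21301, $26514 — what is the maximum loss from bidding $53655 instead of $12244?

$59599: same outcome either way → loss $0.
$32702: truthful gives $0, deviation gives −$20458 → loss $20458.
$27823: truthful gives $0, deviation gives −$15579 → loss $15579.
$21301: truthful gives $0, deviation gives −$9057 → loss $9057.
$26514: truthful gives $0, deviation gives −$14270 → loss $14270.
Maximum loss: $20458.

$20458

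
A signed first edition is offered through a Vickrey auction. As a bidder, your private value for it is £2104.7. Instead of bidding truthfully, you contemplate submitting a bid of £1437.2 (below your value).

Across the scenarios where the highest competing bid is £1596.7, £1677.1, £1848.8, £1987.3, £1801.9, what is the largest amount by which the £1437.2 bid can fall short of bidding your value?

£1596.7: truthful gives £508, deviation gives £0 → loss £508.
£1677.1: truthful gives £427.6, deviation gives £0 → loss £427.6.
£1848.8: truthful gives £255.9, deviation gives £0 → loss £255.9.
£1987.3: truthful gives £117.4, deviation gives £0 → loss £117.4.
£1801.9: truthful gives £302.8, deviation gives £0 → loss £302.8.
Maximum loss: £508.

£508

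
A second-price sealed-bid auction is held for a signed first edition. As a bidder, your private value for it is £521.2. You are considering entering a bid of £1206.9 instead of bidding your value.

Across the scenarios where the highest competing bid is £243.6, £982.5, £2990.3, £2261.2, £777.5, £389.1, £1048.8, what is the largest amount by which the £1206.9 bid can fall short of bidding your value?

£527.6

£243.6: same outcome either way → loss £0.
£982.5: truthful gives £0, deviation gives −£461.3 → loss £461.3.
£2990.3: same outcome either way → loss £0.
£2261.2: same outcome either way → loss £0.
£777.5: truthful gives £0, deviation gives −£256.3 → loss £256.3.
£389.1: same outcome either way → loss £0.
£1048.8: truthful gives £0, deviation gives −£527.6 → loss £527.6.
Maximum loss: £527.6.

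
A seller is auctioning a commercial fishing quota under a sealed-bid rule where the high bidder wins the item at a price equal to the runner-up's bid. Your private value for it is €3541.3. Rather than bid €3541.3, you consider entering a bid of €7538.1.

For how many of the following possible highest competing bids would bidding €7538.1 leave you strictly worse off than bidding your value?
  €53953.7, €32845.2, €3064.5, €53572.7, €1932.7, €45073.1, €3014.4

0

The deviation hurts exactly when the highest competing bid lies strictly between €3541.3 and €7538.1 — overbidding then wins at a price above your value.
€53953.7: above both → same outcome either way.
€32845.2: above both → same outcome either way.
€3064.5: below both → same outcome either way.
€53572.7: above both → same outcome either way.
€1932.7: below both → same outcome either way.
€45073.1: above both → same outcome either way.
€3014.4: below both → same outcome either way.
Count: 0.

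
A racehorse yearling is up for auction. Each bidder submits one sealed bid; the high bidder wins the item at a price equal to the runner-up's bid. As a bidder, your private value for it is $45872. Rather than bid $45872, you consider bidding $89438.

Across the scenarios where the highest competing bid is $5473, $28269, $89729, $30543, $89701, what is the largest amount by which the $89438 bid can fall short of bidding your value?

$0

$5473: same outcome either way → loss $0.
$28269: same outcome either way → loss $0.
$89729: same outcome either way → loss $0.
$30543: same outcome either way → loss $0.
$89701: same outcome either way → loss $0.
Maximum loss: $0.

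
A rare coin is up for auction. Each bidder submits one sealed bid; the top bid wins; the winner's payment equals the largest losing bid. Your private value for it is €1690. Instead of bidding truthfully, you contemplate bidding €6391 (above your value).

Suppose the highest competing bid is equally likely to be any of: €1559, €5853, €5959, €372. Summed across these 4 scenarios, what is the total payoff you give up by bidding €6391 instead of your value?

€8432

The deviation costs you only when the competing bid falls strictly between €1690 and €6391; elsewhere both bids give the same outcome.
€1559: outcomes coincide → loss €0.
€5853: truthful payoff €0, deviation payoff −€4163 → loss €4163.
€5959: truthful payoff €0, deviation payoff −€4269 → loss €4269.
€372: outcomes coincide → loss €0.
Total loss = €4163 + €4269 = €8432.
Truthful bidding weakly dominates here: raising your bid can only win items priced above your value, and lowering it can only forfeit items priced below.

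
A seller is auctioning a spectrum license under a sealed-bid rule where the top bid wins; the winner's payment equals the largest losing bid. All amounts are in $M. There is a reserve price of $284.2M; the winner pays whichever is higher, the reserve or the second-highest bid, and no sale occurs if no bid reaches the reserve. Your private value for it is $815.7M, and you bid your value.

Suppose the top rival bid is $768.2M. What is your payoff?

$47.5M

Your bid $815.7M is the highest and exceeds the reserve.
Price = max(second-highest bid, reserve) = max($768.2M, $284.2M) = $768.2M.
Payoff = $815.7M − $768.2M = $47.5M.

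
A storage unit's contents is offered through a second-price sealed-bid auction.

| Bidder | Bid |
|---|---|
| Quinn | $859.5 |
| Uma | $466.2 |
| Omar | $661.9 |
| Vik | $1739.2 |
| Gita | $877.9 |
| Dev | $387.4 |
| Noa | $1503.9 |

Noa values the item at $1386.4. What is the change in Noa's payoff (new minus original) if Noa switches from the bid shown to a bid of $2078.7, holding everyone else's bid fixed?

The highest bid among the other bidders is $1739.2; Noa's bid doesn't change that.
Original bid $1503.9: Noa is not highest (top rival bid is $1739.2); payoff $0.
Alternative bid $2078.7: Noa is highest, pays the top rival bid $1739.2; payoff $1386.4 − $1739.2 = −$352.8.
Change in payoff = −$352.8 − ($0) = −$352.8.

−$352.8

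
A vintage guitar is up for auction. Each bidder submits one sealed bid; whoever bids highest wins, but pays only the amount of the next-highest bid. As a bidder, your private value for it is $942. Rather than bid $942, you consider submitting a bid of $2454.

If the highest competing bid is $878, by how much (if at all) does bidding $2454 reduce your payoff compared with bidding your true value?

$0

Bidding your value $942: you win (since $942 > $878) and pay $878. Payoff $64.
Bidding $2454: you win and pay $878. Payoff $942 − $878 = $64.
Difference = $64 − $64 = $0; both bids lead to the same outcome because the competing bid is below both your value and your alternative bid.
Truthful bidding weakly dominates here: raising your bid can only win items priced above your value, and lowering it can only forfeit items priced below.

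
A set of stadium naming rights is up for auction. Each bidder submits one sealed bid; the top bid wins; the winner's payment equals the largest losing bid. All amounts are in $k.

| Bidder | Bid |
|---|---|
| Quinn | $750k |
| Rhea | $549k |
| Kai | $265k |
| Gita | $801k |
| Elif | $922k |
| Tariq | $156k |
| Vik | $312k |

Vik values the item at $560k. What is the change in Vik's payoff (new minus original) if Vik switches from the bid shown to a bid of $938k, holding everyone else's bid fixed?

−$362k

The highest bid among the other bidders is $922k; Vik's bid doesn't change that.
Original bid $312k: Vik is not highest (top rival bid is $922k); payoff $0k.
Alternative bid $938k: Vik is highest, pays the top rival bid $922k; payoff $560k − $922k = −$362k.
Change in payoff = −$362k − ($0k) = −$362k.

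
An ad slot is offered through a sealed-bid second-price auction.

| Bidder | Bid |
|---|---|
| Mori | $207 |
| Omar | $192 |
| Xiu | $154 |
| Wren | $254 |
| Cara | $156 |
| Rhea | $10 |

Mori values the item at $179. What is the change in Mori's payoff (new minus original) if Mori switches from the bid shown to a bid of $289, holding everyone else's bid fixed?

−$75

The highest bid among the other bidders is $254; Mori's bid doesn't change that.
Original bid $207: Mori is not highest (top rival bid is $254); payoff $0.
Alternative bid $289: Mori is highest, pays the top rival bid $254; payoff $179 − $254 = −$75.
Change in payoff = −$75 − ($0) = −$75.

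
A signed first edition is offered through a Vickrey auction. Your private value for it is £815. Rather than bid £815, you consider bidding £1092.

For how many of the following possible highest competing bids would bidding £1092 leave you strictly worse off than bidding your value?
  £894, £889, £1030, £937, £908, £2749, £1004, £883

7

The deviation hurts exactly when the highest competing bid lies strictly between £815 and £1092 — overbidding then wins at a price above your value.
£894: inside the interval → strictly worse (loss £79).
£889: inside the interval → strictly worse (loss £74).
£1030: inside the interval → strictly worse (loss £215).
£937: inside the interval → strictly worse (loss £122).
£908: inside the interval → strictly worse (loss £93).
£2749: above both → same outcome either way.
£1004: inside the interval → strictly worse (loss £189).
£883: inside the interval → strictly worse (loss £68).
Count: 7.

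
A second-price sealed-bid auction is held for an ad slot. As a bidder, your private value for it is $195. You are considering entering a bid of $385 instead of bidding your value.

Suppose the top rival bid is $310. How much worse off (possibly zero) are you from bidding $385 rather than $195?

$115

Bidding your value $195: you lose (since $195 < $310). Payoff $0.
Bidding $385: you win and pay $310. Payoff $195 − $310 = −$115.
The competing bid $310 lies between your value and your inflated bid, so overbidding wins an item priced above your value.
Loss from deviating = $0 − (−$115) = $115.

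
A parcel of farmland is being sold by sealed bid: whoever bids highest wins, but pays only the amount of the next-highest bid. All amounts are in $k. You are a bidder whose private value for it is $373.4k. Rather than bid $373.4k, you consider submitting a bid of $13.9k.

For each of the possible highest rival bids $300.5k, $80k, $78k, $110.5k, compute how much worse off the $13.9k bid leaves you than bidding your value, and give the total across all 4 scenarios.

$924.6k

The deviation costs you only when the competing bid falls strictly between $13.9k and $373.4k; elsewhere both bids give the same outcome.
$300.5k: truthful payoff $72.9k, deviation payoff $0k → loss $72.9k.
$80k: truthful payoff $293.4k, deviation payoff $0k → loss $293.4k.
$78k: truthful payoff $295.4k, deviation payoff $0k → loss $295.4k.
$110.5k: truthful payoff $262.9k, deviation payoff $0k → loss $262.9k.
Total loss = $72.9k + $293.4k + $295.4k + $262.9k = $924.6k.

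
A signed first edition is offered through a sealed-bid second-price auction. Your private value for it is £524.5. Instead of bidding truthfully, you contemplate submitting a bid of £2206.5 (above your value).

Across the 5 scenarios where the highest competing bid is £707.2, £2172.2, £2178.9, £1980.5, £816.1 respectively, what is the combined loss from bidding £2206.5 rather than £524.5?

£5232.4

The deviation costs you only when the competing bid falls strictly between £524.5 and £2206.5; elsewhere both bids give the same outcome.
£707.2: truthful payoff £0, deviation payoff −£182.7 → loss £182.7.
£2172.2: truthful payoff £0, deviation payoff −£1647.7 → loss £1647.7.
£2178.9: truthful payoff £0, deviation payoff −£1654.4 → loss £1654.4.
£1980.5: truthful payoff £0, deviation payoff −£1456 → loss £1456.
£816.1: truthful payoff £0, deviation payoff −£291.6 → loss £291.6.
Total loss = £182.7 + £1647.7 + £1654.4 + £1456 + £291.6 = £5232.4.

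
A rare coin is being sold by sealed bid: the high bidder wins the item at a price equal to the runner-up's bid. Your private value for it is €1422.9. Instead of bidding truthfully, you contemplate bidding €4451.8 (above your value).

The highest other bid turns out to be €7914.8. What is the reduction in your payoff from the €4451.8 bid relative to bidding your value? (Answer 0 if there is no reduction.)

Bidding your value €1422.9: you lose (since €1422.9 < €7914.8). Payoff €0.
Bidding €4451.8: you lose. Payoff €0.
Difference = €0 − €0 = €0; both bids lead to the same outcome because the competing bid is above both your value and your alternative bid.

€0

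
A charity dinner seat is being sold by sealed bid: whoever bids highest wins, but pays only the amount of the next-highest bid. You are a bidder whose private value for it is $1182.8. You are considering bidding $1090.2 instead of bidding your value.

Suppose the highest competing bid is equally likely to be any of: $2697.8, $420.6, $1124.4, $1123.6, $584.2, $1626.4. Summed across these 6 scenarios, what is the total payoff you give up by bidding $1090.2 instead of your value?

The deviation costs you only when the competing bid falls strictly between $1090.2 and $1182.8; elsewhere both bids give the same outcome.
$2697.8: outcomes coincide → loss $0.
$420.6: outcomes coincide → loss $0.
$1124.4: truthful payoff $58.4, deviation payoff $0 → loss $58.4.
$1123.6: truthful payoff $59.2, deviation payoff $0 → loss $59.2.
$584.2: outcomes coincide → loss $0.
$1626.4: outcomes coincide → loss $0.
Total loss = $58.4 + $59.2 = $117.6.

$117.6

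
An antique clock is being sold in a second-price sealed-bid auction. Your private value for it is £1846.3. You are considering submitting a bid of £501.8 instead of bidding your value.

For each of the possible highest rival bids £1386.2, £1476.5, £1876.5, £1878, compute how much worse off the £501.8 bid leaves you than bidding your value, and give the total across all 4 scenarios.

£829.9

The deviation costs you only when the competing bid falls strictly between £501.8 and £1846.3; elsewhere both bids give the same outcome.
£1386.2: truthful payoff £460.1, deviation payoff £0 → loss £460.1.
£1476.5: truthful payoff £369.8, deviation payoff £0 → loss £369.8.
£1876.5: outcomes coincide → loss £0.
£1878: outcomes coincide → loss £0.
Total loss = £460.1 + £369.8 = £829.9.
Truthful bidding weakly dominates here: raising your bid can only win items priced above your value, and lowering it can only forfeit items priced below.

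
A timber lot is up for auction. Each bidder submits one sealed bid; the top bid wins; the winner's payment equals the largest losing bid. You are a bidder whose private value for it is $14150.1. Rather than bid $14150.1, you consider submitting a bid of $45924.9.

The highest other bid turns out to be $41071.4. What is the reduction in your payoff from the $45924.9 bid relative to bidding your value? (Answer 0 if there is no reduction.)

$26921.3

Bidding your value $14150.1: you lose (since $14150.1 < $41071.4). Payoff $0.
Bidding $45924.9: you win and pay $41071.4. Payoff $14150.1 − $41071.4 = −$26921.3.
The competing bid $41071.4 lies between your value and your inflated bid, so overbidding wins an item priced above your value.
Loss from deviating = $0 − (−$26921.3) = $26921.3.
In a second-price auction your bid sets only whether you win, not what you pay, so bidding your true value is weakly dominant.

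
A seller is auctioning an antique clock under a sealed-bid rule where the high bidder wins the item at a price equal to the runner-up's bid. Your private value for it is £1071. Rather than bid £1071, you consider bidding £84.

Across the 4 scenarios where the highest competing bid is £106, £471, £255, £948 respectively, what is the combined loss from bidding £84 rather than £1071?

£2504

The deviation costs you only when the competing bid falls strictly between £84 and £1071; elsewhere both bids give the same outcome.
£106: truthful payoff £965, deviation payoff £0 → loss £965.
£471: truthful payoff £600, deviation payoff £0 → loss £600.
£255: truthful payoff £816, deviation payoff £0 → loss £816.
£948: truthful payoff £123, deviation payoff £0 → loss £123.
Total loss = £965 + £600 + £816 + £123 = £2504.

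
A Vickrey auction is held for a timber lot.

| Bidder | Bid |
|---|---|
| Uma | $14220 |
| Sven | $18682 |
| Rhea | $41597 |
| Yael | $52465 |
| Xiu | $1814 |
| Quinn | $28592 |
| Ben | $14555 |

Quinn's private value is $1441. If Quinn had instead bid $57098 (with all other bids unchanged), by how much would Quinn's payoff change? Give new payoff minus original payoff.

The highest bid among the other bidders is $52465; Quinn's bid doesn't change that.
Original bid $28592: Quinn is not highest (top rival bid is $52465); payoff $0.
Alternative bid $57098: Quinn is highest, pays the top rival bid $52465; payoff $1441 − $52465 = −$51024.
Change in payoff = −$51024 − ($0) = −$51024.

−$51024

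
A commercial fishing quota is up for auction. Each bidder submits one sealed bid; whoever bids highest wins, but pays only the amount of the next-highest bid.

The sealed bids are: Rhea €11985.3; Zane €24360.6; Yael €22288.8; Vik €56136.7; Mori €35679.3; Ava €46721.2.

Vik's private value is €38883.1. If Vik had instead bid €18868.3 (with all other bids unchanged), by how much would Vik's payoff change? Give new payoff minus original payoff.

€7838.1

The highest bid among the other bidders is €46721.2; Vik's bid doesn't change that.
Original bid €56136.7: Vik is highest, pays the top rival bid €46721.2; payoff €38883.1 − €46721.2 = −€7838.1.
Alternative bid €18868.3: Vik is not highest (top rival bid is €46721.2); payoff €0.
Change in payoff = €0 − (−€7838.1) = €7838.1.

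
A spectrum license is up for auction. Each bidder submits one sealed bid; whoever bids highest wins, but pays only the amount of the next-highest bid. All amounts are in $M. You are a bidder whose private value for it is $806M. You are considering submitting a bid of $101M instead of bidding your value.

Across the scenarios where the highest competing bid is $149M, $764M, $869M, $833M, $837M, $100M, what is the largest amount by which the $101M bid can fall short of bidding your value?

$149M: truthful gives $657M, deviation gives $0M → loss $657M.
$764M: truthful gives $42M, deviation gives $0M → loss $42M.
$869M: same outcome either way → loss $0M.
$833M: same outcome either way → loss $0M.
$837M: same outcome either way → loss $0M.
$100M: same outcome either way → loss $0M.
Maximum loss: $657M.

$657M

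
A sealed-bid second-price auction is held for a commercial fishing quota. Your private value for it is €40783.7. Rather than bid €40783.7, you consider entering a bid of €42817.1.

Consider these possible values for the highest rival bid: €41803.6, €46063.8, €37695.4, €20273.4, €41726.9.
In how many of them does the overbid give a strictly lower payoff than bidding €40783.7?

The deviation hurts exactly when the highest competing bid lies strictly between €40783.7 and €42817.1 — overbidding then wins at a price above your value.
€41803.6: inside the interval → strictly worse (loss €1019.9).
€46063.8: above both → same outcome either way.
€37695.4: below both → same outcome either way.
€20273.4: below both → same outcome either way.
€41726.9: inside the interval → strictly worse (loss €943.2).
Count: 2.

2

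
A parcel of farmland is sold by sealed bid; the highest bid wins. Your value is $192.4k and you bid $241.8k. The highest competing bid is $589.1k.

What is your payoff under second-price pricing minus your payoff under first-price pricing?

$0k

Your bid $241.8k is below $589.1k, so you lose under either rule.
Payoff is $0k in both cases; difference = $0k.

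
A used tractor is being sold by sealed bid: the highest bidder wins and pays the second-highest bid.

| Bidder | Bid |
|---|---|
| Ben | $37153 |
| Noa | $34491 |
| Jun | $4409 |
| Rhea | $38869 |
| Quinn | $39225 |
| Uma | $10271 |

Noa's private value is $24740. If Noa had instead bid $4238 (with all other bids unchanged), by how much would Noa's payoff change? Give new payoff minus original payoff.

$0

The highest bid among the other bidders is $39225; Noa's bid doesn't change that.
Original bid $34491: Noa is not highest (top rival bid is $39225); payoff $0.
Alternative bid $4238: Noa is not highest (top rival bid is $39225); payoff $0.
Change in payoff = $0 − ($0) = $0.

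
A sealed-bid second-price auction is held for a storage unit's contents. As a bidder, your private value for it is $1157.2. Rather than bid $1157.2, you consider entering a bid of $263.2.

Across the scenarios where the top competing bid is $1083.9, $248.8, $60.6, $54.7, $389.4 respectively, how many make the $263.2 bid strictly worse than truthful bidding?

The deviation hurts exactly when the highest competing bid lies strictly between $263.2 and $1157.2 — underbidding then forfeits a profitable win.
$1083.9: inside the interval → strictly worse (loss $73.3).
$248.8: below both → same outcome either way.
$60.6: below both → same outcome either way.
$54.7: below both → same outcome either way.
$389.4: inside the interval → strictly worse (loss $767.8).
Count: 2.

2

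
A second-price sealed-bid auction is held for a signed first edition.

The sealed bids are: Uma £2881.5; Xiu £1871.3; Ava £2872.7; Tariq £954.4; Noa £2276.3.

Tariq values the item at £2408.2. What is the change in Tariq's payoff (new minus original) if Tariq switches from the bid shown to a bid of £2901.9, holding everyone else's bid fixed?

−£473.3

The highest bid among the other bidders is £2881.5; Tariq's bid doesn't change that.
Original bid £954.4: Tariq is not highest (top rival bid is £2881.5); payoff £0.
Alternative bid £2901.9: Tariq is highest, pays the top rival bid £2881.5; payoff £2408.2 − £2881.5 = −£473.3.
Change in payoff = −£473.3 − (£0) = −£473.3.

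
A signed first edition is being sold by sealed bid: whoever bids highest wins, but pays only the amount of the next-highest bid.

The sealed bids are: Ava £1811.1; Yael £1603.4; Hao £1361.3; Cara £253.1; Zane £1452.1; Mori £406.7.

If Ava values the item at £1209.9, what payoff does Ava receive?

−£393.5

Highest bid: Ava at £1811.1, so Ava wins.
Second-highest bid: Yael at £1603.4 — that is the price the winner pays.
Ava's payoff = value − price = £1209.9 − £1603.4 = −£393.5.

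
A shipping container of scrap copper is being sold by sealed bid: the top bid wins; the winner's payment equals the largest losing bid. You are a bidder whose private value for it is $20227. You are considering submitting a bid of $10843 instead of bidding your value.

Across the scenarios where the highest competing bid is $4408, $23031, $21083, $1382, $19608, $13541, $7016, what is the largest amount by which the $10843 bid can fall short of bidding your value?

$4408: same outcome either way → loss $0.
$23031: same outcome either way → loss $0.
$21083: same outcome either way → loss $0.
$1382: same outcome either way → loss $0.
$19608: truthful gives $619, deviation gives $0 → loss $619.
$13541: truthful gives $6686, deviation gives $0 → loss $6686.
$7016: same outcome either way → loss $0.
Maximum loss: $6686.

$6686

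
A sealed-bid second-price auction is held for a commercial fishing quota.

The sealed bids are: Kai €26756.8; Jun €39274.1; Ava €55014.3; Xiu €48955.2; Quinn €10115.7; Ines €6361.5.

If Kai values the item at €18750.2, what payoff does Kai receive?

€0

Highest bid: Ava at €55014.3, so Ava wins.
Second-highest bid: Xiu at €48955.2 — that is the price the winner pays.
Kai did not win, so Kai pays nothing and receives nothing: payoff €0.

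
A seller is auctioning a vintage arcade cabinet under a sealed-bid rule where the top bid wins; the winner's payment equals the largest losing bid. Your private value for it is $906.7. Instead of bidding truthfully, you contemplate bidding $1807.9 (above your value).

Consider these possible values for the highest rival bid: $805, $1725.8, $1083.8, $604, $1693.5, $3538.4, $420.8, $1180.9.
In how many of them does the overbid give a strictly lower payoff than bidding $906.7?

4

The deviation hurts exactly when the highest competing bid lies strictly between $906.7 and $1807.9 — overbidding then wins at a price above your value.
$805: below both → same outcome either way.
$1725.8: inside the interval → strictly worse (loss $819.1).
$1083.8: inside the interval → strictly worse (loss $177.1).
$604: below both → same outcome either way.
$1693.5: inside the interval → strictly worse (loss $786.8).
$3538.4: above both → same outcome either way.
$420.8: below both → same outcome either way.
$1180.9: inside the interval → strictly worse (loss $274.2).
Count: 4.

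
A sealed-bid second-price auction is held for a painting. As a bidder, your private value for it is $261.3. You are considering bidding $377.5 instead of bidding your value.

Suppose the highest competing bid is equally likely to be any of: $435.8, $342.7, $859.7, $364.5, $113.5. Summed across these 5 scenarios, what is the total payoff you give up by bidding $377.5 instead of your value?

The deviation costs you only when the competing bid falls strictly between $261.3 and $377.5; elsewhere both bids give the same outcome.
$435.8: outcomes coincide → loss $0.
$342.7: truthful payoff $0, deviation payoff −$81.4 → loss $81.4.
$859.7: outcomes coincide → loss $0.
$364.5: truthful payoff $0, deviation payoff −$103.2 → loss $103.2.
$113.5: outcomes coincide → loss $0.
Total loss = $81.4 + $103.2 = $184.6.
Because the price is fixed by the runner-up's bid, deviating from your value can only change a good outcome into a bad one — never the reverse.

$184.6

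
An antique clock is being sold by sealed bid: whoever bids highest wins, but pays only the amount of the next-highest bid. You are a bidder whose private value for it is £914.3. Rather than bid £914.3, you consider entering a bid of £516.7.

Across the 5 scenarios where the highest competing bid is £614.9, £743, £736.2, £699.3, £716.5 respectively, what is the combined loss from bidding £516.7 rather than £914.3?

The deviation costs you only when the competing bid falls strictly between £516.7 and £914.3; elsewhere both bids give the same outcome.
£614.9: truthful payoff £299.4, deviation payoff £0 → loss £299.4.
£743: truthful payoff £171.3, deviation payoff £0 → loss £171.3.
£736.2: truthful payoff £178.1, deviation payoff £0 → loss £178.1.
£699.3: truthful payoff £215, deviation payoff £0 → loss £215.
£716.5: truthful payoff £197.8, deviation payoff £0 → loss £197.8.
Total loss = £299.4 + £171.3 + £178.1 + £215 + £197.8 = £1061.6.

£1061.6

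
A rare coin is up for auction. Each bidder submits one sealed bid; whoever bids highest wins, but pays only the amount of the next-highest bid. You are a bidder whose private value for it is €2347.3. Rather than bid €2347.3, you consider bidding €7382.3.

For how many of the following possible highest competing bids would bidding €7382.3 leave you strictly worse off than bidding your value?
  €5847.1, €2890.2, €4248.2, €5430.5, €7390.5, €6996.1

The deviation hurts exactly when the highest competing bid lies strictly between €2347.3 and €7382.3 — overbidding then wins at a price above your value.
€5847.1: inside the interval → strictly worse (loss €3499.8).
€2890.2: inside the interval → strictly worse (loss €542.9).
€4248.2: inside the interval → strictly worse (loss €1900.9).
€5430.5: inside the interval → strictly worse (loss €3083.2).
€7390.5: above both → same outcome either way.
€6996.1: inside the interval → strictly worse (loss €4648.8).
Count: 5.

5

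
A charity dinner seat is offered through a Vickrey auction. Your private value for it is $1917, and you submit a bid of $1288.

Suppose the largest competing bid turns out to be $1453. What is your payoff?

$0

Your bid $1288 is below the highest competing bid $1453, so you lose.
A losing bidder pays nothing and receives nothing: payoff = $0.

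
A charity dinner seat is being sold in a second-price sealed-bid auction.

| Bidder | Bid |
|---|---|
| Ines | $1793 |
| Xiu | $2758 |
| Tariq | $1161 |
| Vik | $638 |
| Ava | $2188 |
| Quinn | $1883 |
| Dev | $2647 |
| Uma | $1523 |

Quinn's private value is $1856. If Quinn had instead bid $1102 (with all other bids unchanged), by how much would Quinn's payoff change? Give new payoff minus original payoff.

$0

The highest bid among the other bidders is $2758; Quinn's bid doesn't change that.
Original bid $1883: Quinn is not highest (top rival bid is $2758); payoff $0.
Alternative bid $1102: Quinn is not highest (top rival bid is $2758); payoff $0.
Change in payoff = $0 − ($0) = $0.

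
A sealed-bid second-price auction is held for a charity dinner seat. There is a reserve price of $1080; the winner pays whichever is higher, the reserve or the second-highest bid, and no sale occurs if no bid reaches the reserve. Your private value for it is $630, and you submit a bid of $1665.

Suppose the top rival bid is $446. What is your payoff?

Your bid $1665 is the highest and exceeds the reserve.
Price = max(second-highest bid, reserve) = max($446, $1080) = $1080.
Payoff = $630 − $1080 = −$450.

−$450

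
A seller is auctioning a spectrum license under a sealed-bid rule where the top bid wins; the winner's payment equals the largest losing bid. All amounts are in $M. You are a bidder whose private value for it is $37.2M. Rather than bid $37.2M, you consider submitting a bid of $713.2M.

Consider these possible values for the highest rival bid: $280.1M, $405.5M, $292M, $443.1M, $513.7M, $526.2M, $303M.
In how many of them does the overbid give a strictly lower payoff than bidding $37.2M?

7

The deviation hurts exactly when the highest competing bid lies strictly between $37.2M and $713.2M — overbidding then wins at a price above your value.
$280.1M: inside the interval → strictly worse (loss $242.9M).
$405.5M: inside the interval → strictly worse (loss $368.3M).
$292M: inside the interval → strictly worse (loss $254.8M).
$443.1M: inside the interval → strictly worse (loss $405.9M).
$513.7M: inside the interval → strictly worse (loss $476.5M).
$526.2M: inside the interval → strictly worse (loss $489M).
$303M: inside the interval → strictly worse (loss $265.8M).
Count: 7.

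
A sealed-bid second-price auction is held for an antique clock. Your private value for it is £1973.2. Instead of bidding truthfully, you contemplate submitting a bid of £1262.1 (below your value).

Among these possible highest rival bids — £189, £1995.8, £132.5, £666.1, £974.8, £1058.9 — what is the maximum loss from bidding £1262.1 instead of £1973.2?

£189: same outcome either way → loss £0.
£1995.8: same outcome either way → loss £0.
£132.5: same outcome either way → loss £0.
£666.1: same outcome either way → loss £0.
£974.8: same outcome either way → loss £0.
£1058.9: same outcome either way → loss £0.
Maximum loss: £0.

£0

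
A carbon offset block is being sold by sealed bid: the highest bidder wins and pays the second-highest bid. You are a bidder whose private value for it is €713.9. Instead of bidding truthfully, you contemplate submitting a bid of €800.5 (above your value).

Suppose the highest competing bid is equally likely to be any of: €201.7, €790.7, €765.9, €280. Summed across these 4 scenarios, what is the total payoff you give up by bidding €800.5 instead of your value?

The deviation costs you only when the competing bid falls strictly between €713.9 and €800.5; elsewhere both bids give the same outcome.
€201.7: outcomes coincide → loss €0.
€790.7: truthful payoff €0, deviation payoff −€76.8 → loss €76.8.
€765.9: truthful payoff €0, deviation payoff −€52 → loss €52.
€280: outcomes coincide → loss €0.
Total loss = €76.8 + €52 = €128.8.

€128.8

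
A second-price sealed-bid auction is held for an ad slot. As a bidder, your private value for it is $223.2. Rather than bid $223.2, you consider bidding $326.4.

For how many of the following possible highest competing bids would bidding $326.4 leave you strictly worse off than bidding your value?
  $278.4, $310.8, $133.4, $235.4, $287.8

The deviation hurts exactly when the highest competing bid lies strictly between $223.2 and $326.4 — overbidding then wins at a price above your value.
$278.4: inside the interval → strictly worse (loss $55.2).
$310.8: inside the interval → strictly worse (loss $87.6).
$133.4: below both → same outcome either way.
$235.4: inside the interval → strictly worse (loss $12.2).
$287.8: inside the interval → strictly worse (loss $64.6).
Count: 4.

4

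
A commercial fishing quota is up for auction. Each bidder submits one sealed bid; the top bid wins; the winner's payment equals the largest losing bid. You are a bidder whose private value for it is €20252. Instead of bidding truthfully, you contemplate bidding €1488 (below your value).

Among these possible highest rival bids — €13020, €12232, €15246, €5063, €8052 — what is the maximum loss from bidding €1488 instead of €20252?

€13020: truthful gives €7232, deviation gives €0 → loss €7232.
€12232: truthful gives €8020, deviation gives €0 → loss €8020.
€15246: truthful gives €5006, deviation gives €0 → loss €5006.
€5063: truthful gives €15189, deviation gives €0 → loss €15189.
€8052: truthful gives €12200, deviation gives €0 → loss €12200.
Maximum loss: €15189.

€15189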